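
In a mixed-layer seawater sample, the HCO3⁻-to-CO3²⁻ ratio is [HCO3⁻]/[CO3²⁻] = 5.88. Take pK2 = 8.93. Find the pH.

pH = 8.16

From K2 = [H⁺][CO3²⁻]/[HCO3⁻]:  pH = pK2 − log₁₀([HCO3⁻]/[CO3²⁻])
log₁₀(5.88) = +0.769
pH = 8.93 − (+0.769) = 8.16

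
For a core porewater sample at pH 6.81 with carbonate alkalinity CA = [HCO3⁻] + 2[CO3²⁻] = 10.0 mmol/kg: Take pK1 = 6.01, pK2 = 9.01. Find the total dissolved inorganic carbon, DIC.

DIC = 11.5 mmol/kg

CA = [HCO3⁻] + 2[CO3²⁻] = (α₁ + 2α₂)·DIC
At pH 6.81: [H⁺]/K1 = 10^-0.80 = 0.15849, K2/[H⁺] = 10^-2.20 = 0.0063096
α₁ = 1/(1 + 0.15849 + 0.0063096) = 1/1.1648 = 0.8585; α₂ = α₁·K2/[H⁺] = 0.005417
α₁ + 2α₂ = 0.8694
DIC = CA / (α₁ + 2α₂) = 10.0 / 0.8694 = 11.5 mmol/kg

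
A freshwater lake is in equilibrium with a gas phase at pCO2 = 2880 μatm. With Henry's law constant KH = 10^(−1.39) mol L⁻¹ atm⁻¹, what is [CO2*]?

[CO2*] = 117 μmol/L

KH = 10^(−1.39) = 4.074×10^-2 mol L⁻¹ atm⁻¹
[CO2*] = KH · pCO2 = 4.074×10^-2 × 2880×10^-6 atm = 1.17×10^-4 mol/L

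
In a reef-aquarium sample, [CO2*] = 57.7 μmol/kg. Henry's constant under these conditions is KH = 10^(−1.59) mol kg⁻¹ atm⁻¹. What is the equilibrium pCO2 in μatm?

pCO2 = 2240 μatm

KH = 10^(−1.59) = 2.570×10^-2 mol kg⁻¹ atm⁻¹
pCO2 = [CO2*]/KH = 57.7×10^-6 / 2.570×10^-2 = 2.24×10^-3 atm = 2240 μatm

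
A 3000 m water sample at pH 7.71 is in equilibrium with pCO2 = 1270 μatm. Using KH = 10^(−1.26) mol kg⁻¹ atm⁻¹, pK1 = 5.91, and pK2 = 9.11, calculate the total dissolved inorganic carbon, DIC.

[CO2*] = KH · pCO2 = 10^(−1.26) × 1270×10^-6 = 6.979×10^-5 mol/kg
α₀ = 1/(1 + K1/[H⁺] + K1K2/[H⁺]²) = 1/(1 + 10^+1.80 + 10^+0.40) = 0.01501
DIC = [CO2*]/α₀ = 6.979×10^-5 / 0.01501 = 4.65 mmol/kg

DIC = 4.65 mmol/kg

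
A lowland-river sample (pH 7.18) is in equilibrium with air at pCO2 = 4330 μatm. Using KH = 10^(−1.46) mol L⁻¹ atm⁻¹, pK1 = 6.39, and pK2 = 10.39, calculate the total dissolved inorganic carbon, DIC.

DIC = 1.08 mmol/L

[CO2*] = KH · pCO2 = 10^(−1.46) × 4330×10^-6 = 1.501×10^-4 mol/L
α₀ = 1/(1 + K1/[H⁺] + K1K2/[H⁺]²) = 1/(1 + 10^+0.79 + 10^-2.42) = 0.1395
DIC = [CO2*]/α₀ = 1.501×10^-4 / 0.1395 = 1.08 mmol/L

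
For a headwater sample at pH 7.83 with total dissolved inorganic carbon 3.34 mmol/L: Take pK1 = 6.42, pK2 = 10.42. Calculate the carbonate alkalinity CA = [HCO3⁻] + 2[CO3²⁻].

CA = 3.22 mmol/L

CA = [HCO3⁻] + 2[CO3²⁻] = (α₁ + 2α₂)·DIC
At pH 7.83: [H⁺]/K1 = 10^-1.41 = 0.038905, K2/[H⁺] = 10^-2.59 = 0.0025704
α₁ = 1/(1 + 0.038905 + 0.0025704) = 1/1.0415 = 0.9602; α₂ = α₁·K2/[H⁺] = 0.002468
α₁ + 2α₂ = 0.9651
CA = 0.9651 × 3.34 = 3.22 mmol/L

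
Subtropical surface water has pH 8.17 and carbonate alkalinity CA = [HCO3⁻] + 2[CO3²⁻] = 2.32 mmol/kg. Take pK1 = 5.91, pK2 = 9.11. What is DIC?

CA = [HCO3⁻] + 2[CO3²⁻] = (α₁ + 2α₂)·DIC
At pH 8.17: [H⁺]/K1 = 10^-2.26 = 0.0054954, K2/[H⁺] = 10^-0.94 = 0.11482
α₁ = 1/(1 + 0.0054954 + 0.11482) = 1/1.1203 = 0.8926; α₂ = α₁·K2/[H⁺] = 0.1025
α₁ + 2α₂ = 1.0976
DIC = CA / (α₁ + 2α₂) = 2.32 / 1.0976 = 2.11 mmol/kg

DIC = 2.11 mmol/kg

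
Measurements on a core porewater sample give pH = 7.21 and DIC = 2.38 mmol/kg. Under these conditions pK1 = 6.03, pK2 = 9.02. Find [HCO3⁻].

[HCO3⁻] = 2.20 mmol/kg

α₁ = 1 / (1 + [H⁺]/K1 + K2/[H⁺]) = 1 / (1 + 10^-1.18 + 10^-1.81)
   = 1 / (1 + 0.066069 + 0.015488) = 1/1.0816 = 0.9246
[HCO3⁻] = α₁ × DIC = 0.9246 × 2.38 = 2.20 mmol/kg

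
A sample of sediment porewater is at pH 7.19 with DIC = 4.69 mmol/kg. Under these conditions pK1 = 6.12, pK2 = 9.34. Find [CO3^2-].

[CO3²⁻] = 0.0304 mmol/kg

α₂ = 1 / (1 + [H⁺]/K2 + [H⁺]²/(K1K2)) = 1 / (1 + 10^+2.15 + 10^+1.08)
   = 1 / (1 + 141.25 + 12.023) = 1/154.28 = 0.006482
[CO3²⁻] = α₂ × DIC = 0.006482 × 4.69 = 0.0304 mmol/kg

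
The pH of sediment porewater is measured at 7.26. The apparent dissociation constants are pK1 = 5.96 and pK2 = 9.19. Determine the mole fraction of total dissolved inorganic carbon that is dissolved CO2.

α₀ = 0.0472

α₀ = 1 / (1 + K1/[H⁺] + K1K2/[H⁺]²) = 1 / (1 + 10^+1.30 + 10^-0.63)
   = 1 / (1 + 19.953 + 0.23442) = 1/21.187 = 0.04720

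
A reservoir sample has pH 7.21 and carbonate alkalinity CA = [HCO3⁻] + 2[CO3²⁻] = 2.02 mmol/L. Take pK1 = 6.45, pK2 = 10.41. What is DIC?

CA = [HCO3⁻] + 2[CO3²⁻] = (α₁ + 2α₂)·DIC
At pH 7.21: [H⁺]/K1 = 10^-0.76 = 0.17378, K2/[H⁺] = 10^-3.20 = 0.00063096
α₁ = 1/(1 + 0.17378 + 0.00063096) = 1/1.1744 = 0.8515; α₂ = α₁·K2/[H⁺] = 0.0005373
α₁ + 2α₂ = 0.8526
DIC = CA / (α₁ + 2α₂) = 2.02 / 0.8526 = 2.37 mmol/L

DIC = 2.37 mmol/L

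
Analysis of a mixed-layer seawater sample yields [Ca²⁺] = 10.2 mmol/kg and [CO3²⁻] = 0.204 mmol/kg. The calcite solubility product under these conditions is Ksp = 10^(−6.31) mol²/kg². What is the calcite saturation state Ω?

Ksp = 10^(−6.31) = 4.898×10^-7
Ω = [Ca²⁺][CO3²⁻]/Ksp = (10.2×10^-3)(0.204×10^-3) / 4.898×10^-7 = 4.25

Ω = 4.25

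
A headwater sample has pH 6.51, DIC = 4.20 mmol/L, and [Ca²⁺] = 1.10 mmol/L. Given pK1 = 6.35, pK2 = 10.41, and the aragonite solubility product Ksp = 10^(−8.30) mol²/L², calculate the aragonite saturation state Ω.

Ω = 0.0686

α₂ = 1 / (1 + [H⁺]/K2 + [H⁺]²/(K1K2)) = 1 / (1 + 10^+3.90 + 10^+3.74)
   = 1 / (1 + 7943.3 + 5495.4) = 1/1.3440×10^4 = 7.441×10^-5
[CO3²⁻] = α₂ × DIC = 7.441×10^-5 × 4.20 = 0.0003125 mmol/L = 0.3125 μmol/L
Ksp = 10^(−8.30) = 5.012×10^-9
Ω = [Ca²⁺][CO3²⁻]/Ksp = (1.10×10^-3)(3.125×10^-7) / 5.012×10^-9 = 0.0686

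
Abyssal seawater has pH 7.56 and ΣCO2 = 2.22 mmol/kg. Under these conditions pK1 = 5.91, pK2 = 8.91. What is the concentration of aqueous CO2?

[CO2*] = 0.0466 mmol/kg

α₀ = 1 / (1 + K1/[H⁺] + K1K2/[H⁺]²) = 1 / (1 + 10^+1.65 + 10^+0.30)
   = 1 / (1 + 44.668 + 1.9953) = 1/47.664 = 0.02098
[CO2*] = α₀ × DIC = 0.02098 × 2.22 = 0.0466 mmol/kg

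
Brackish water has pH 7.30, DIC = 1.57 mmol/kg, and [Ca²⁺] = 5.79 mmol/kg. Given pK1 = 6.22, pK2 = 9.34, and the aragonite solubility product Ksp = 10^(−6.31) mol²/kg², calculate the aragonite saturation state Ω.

Ω = 0.155

α₂ = 1 / (1 + [H⁺]/K2 + [H⁺]²/(K1K2)) = 1 / (1 + 10^+2.04 + 10^+0.96)
   = 1 / (1 + 109.65 + 9.1201) = 1/119.77 = 0.008349
[CO3²⁻] = α₂ × DIC = 0.008349 × 1.57 = 0.01311 mmol/kg = 13.11 μmol/kg
Ksp = 10^(−6.31) = 4.898×10^-7
Ω = [Ca²⁺][CO3²⁻]/Ksp = (5.79×10^-3)(1.311×10^-5) / 4.898×10^-7 = 0.155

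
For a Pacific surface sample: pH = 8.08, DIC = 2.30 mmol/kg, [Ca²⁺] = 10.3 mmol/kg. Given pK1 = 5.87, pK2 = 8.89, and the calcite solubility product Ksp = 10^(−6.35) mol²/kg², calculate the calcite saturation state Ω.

α₂ = 1 / (1 + [H⁺]/K2 + [H⁺]²/(K1K2)) = 1 / (1 + 10^+0.81 + 10^-1.40)
   = 1 / (1 + 6.4565 + 0.039811) = 1/7.4964 = 0.1334
[CO3²⁻] = α₂ × DIC = 0.1334 × 2.30 = 0.3068 mmol/kg
Ksp = 10^(−6.35) = 4.467×10^-7
Ω = [Ca²⁺][CO3²⁻]/Ksp = (10.3×10^-3)(3.068×10^-4) / 4.467×10^-7 = 7.07

Ω = 7.07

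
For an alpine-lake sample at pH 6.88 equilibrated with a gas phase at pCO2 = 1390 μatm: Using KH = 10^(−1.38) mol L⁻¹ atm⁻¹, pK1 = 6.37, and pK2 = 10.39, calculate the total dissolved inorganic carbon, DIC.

[CO2*] = KH · pCO2 = 10^(−1.38) × 1390×10^-6 = 5.794×10^-5 mol/L
α₀ = 1/(1 + K1/[H⁺] + K1K2/[H⁺]²) = 1/(1 + 10^+0.51 + 10^-3.00) = 0.2360
DIC = [CO2*]/α₀ = 5.794×10^-5 / 0.2360 = 0.246 mmol/L

DIC = 0.246 mmol/L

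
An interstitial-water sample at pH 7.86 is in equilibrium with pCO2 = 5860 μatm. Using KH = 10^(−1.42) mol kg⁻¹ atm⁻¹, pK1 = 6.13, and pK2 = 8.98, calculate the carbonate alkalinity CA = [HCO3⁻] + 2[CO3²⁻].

[CO2*] = KH · pCO2 = 10^(−1.42) × 5860×10^-6 = 2.228×10^-4 mol/kg
α₀ = 1/(1 + K1/[H⁺] + K1K2/[H⁺]²) = 1/(1 + 10^+1.73 + 10^+0.61) = 0.01701
DIC = [CO2*]/α₀ = 2.228×10^-4 / 0.01701 = 13.09 mmol/kg
CA = (α₁ + 2α₂)·DIC = (0.9137 + 2×0.06931) × 13.09 = 13.8 mmol/kg

CA = 13.8 mmol/kg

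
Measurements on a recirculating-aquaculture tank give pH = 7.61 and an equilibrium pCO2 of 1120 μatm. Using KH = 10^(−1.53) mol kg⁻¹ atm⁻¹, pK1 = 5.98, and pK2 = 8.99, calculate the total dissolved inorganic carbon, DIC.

[CO2*] = KH · pCO2 = 10^(−1.53) × 1120×10^-6 = 3.305×10^-5 mol/kg
α₀ = 1/(1 + K1/[H⁺] + K1K2/[H⁺]²) = 1/(1 + 10^+1.63 + 10^+0.25) = 0.02201
DIC = [CO2*]/α₀ = 3.305×10^-5 / 0.02201 = 1.50 mmol/kg

DIC = 1.50 mmol/kg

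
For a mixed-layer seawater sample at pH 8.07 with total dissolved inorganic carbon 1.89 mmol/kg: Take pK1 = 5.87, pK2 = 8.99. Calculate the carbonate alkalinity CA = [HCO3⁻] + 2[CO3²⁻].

CA = 2.08 mmol/kg

CA = [HCO3⁻] + 2[CO3²⁻] = (α₁ + 2α₂)·DIC
At pH 8.07: [H⁺]/K1 = 10^-2.20 = 0.0063096, K2/[H⁺] = 10^-0.92 = 0.12023
α₁ = 1/(1 + 0.0063096 + 0.12023) = 1/1.1265 = 0.8877; α₂ = α₁·K2/[H⁺] = 0.1067
α₁ + 2α₂ = 1.1011
CA = 1.1011 × 1.89 = 2.08 mmol/kg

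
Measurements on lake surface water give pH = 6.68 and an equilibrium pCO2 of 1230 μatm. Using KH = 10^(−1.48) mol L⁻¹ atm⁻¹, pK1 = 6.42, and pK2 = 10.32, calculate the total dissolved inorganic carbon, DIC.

DIC = 0.115 mmol/L

[CO2*] = KH · pCO2 = 10^(−1.48) × 1230×10^-6 = 4.073×10^-5 mol/L
α₀ = 1/(1 + K1/[H⁺] + K1K2/[H⁺]²) = 1/(1 + 10^+0.26 + 10^-3.38) = 0.3546
DIC = [CO2*]/α₀ = 4.073×10^-5 / 0.3546 = 0.115 mmol/L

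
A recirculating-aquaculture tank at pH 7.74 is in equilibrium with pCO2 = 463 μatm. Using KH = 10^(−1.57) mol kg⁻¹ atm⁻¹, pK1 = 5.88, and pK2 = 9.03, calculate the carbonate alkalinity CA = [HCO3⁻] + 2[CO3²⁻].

CA = 0.995 mmol/kg

[CO2*] = KH · pCO2 = 10^(−1.57) × 463×10^-6 = 1.246×10^-5 mol/kg
α₀ = 1/(1 + K1/[H⁺] + K1K2/[H⁺]²) = 1/(1 + 10^+1.86 + 10^+0.57) = 0.01296
DIC = [CO2*]/α₀ = 1.246×10^-5 / 0.01296 = 0.9615 mmol/kg
CA = (α₁ + 2α₂)·DIC = (0.9389 + 2×0.04815) × 0.9615 = 0.995 mmol/kg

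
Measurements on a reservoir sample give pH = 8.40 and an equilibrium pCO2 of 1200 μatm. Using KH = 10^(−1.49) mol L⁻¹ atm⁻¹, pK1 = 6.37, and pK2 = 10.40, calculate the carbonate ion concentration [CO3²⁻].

[CO3²⁻] = 0.0416 mmol/L

[CO2*] = KH · pCO2 = 10^(−1.49) × 1200×10^-6 = 3.883×10^-5 mol/L
α₀ = 1/(1 + K1/[H⁺] + K1K2/[H⁺]²) = 1/(1 + 10^+2.03 + 10^+0.03) = 0.009156
DIC = [CO2*]/α₀ = 3.883×10^-5 / 0.009156 = 4.241 mmol/L
[CO3²⁻] = α₂·DIC; α₂ = 0.009810, so [CO3²⁻] = 0.009810 × 4.241 = 0.0416 mmol/L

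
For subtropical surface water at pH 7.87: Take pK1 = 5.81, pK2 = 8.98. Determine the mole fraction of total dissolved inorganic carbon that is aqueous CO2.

α₀ = 1 / (1 + K1/[H⁺] + K1K2/[H⁺]²) = 1 / (1 + 10^+2.06 + 10^+0.95)
   = 1 / (1 + 114.82 + 8.9125) = 1/124.73 = 0.008017

α₀ = 0.00802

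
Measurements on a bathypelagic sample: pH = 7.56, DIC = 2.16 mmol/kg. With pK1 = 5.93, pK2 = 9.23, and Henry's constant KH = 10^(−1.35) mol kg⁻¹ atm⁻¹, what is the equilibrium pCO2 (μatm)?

pCO2 = 1080 μatm

α₀ = 1 / (1 + K1/[H⁺] + K1K2/[H⁺]²) = 1 / (1 + 10^+1.63 + 10^-0.04)
   = 1 / (1 + 42.658 + 0.91201) = 1/44.570 = 0.02244
[CO2*] = α₀ × DIC = 0.02244 × 2.16 = 0.04846 mmol/kg
pCO2 = [CO2*]/KH = 4.846×10^-5 / 4.467×10^-2 = 1080 μatm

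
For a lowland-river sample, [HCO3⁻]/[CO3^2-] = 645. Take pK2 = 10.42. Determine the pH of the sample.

pH = 7.61

From K2 = [H⁺][CO3^2-]/[HCO3⁻]:  pH = pK2 − log₁₀([HCO3⁻]/[CO3^2-])
log₁₀(645) = +2.810
pH = 10.42 − (+2.810) = 7.61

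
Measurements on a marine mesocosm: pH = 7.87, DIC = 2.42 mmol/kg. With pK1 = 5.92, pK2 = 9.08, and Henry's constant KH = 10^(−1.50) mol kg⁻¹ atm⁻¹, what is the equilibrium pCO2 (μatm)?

pCO2 = 800 μatm

α₀ = 1 / (1 + K1/[H⁺] + K1K2/[H⁺]²) = 1 / (1 + 10^+1.95 + 10^+0.74)
   = 1 / (1 + 89.125 + 5.4954) = 1/95.621 = 0.01046
[CO2*] = α₀ × DIC = 0.01046 × 2.42 = 0.02531 mmol/kg
pCO2 = [CO2*]/KH = 2.531×10^-5 / 3.162×10^-2 = 800 μatm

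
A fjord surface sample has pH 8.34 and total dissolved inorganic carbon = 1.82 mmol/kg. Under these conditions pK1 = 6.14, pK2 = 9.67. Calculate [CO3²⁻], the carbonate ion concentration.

α₂ = 1 / (1 + [H⁺]/K2 + [H⁺]²/(K1K2)) = 1 / (1 + 10^+1.33 + 10^-0.87)
   = 1 / (1 + 21.380 + 0.13490) = 1/22.515 = 0.04442
[CO3²⁻] = α₂ × DIC = 0.04442 × 1.82 = 0.0808 mmol/kg

[CO3²⁻] = 0.0808 mmol/kg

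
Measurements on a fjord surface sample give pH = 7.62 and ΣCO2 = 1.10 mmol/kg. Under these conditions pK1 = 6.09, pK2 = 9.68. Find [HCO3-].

[HCO3⁻] = 1.06 mmol/kg

α₁ = 1 / (1 + [H⁺]/K1 + K2/[H⁺]) = 1 / (1 + 10^-1.53 + 10^-2.06)
   = 1 / (1 + 0.029512 + 0.0087096) = 1/1.0382 = 0.9632
[HCO3⁻] = α₁ × DIC = 0.9632 × 1.10 = 1.06 mmol/kg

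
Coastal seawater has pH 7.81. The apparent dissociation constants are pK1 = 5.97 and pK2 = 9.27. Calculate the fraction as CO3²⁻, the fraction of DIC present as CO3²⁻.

α₂ = 0.0331

α₂ = 1 / (1 + [H⁺]/K2 + [H⁺]²/(K1K2)) = 1 / (1 + 10^+1.46 + 10^-0.38)
   = 1 / (1 + 28.840 + 0.41687) = 1/30.257 = 0.03305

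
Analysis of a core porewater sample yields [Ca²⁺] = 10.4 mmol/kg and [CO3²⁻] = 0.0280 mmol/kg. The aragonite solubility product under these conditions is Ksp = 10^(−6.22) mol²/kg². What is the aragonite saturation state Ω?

Ω = 0.483

Ksp = 10^(−6.22) = 6.026×10^-7
Ω = [Ca²⁺][CO3²⁻]/Ksp = (10.4×10^-3)(0.0280×10^-3) / 6.026×10^-7 = 0.483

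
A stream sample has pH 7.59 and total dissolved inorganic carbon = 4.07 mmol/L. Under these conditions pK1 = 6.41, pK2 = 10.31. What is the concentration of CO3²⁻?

α₂ = 1 / (1 + [H⁺]/K2 + [H⁺]²/(K1K2)) = 1 / (1 + 10^+2.72 + 10^+1.54)
   = 1 / (1 + 524.81 + 34.674) = 1/560.48 = 0.001784
[CO3²⁻] = α₂ × DIC = 0.001784 × 4.07 = 0.00726 mmol/L = 7.26 μmol/L

[CO3²⁻] = 7.26 μmol/L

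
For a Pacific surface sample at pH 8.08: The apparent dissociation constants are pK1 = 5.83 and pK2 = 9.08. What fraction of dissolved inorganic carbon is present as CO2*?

α₀ = 1 / (1 + K1/[H⁺] + K1K2/[H⁺]²) = 1 / (1 + 10^+2.25 + 10^+1.25)
   = 1 / (1 + 177.83 + 17.783) = 1/196.61 = 0.005086

α₀ = 0.00509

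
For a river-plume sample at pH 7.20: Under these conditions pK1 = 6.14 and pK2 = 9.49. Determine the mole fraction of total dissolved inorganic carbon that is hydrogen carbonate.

α₁ = 1 / (1 + [H⁺]/K1 + K2/[H⁺]) = 1 / (1 + 10^-1.06 + 10^-2.29)
   = 1 / (1 + 0.087096 + 0.0051286) = 1/1.0922 = 0.9156

α₁ = 0.916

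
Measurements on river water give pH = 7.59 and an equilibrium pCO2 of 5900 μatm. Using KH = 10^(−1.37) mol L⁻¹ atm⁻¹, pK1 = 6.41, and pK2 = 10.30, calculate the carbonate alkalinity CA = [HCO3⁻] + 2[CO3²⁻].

CA = 3.82 mmol/L

[CO2*] = KH · pCO2 = 10^(−1.37) × 5900×10^-6 = 2.517×10^-4 mol/L
α₀ = 1/(1 + K1/[H⁺] + K1K2/[H⁺]²) = 1/(1 + 10^+1.18 + 10^-1.53) = 0.06186
DIC = [CO2*]/α₀ = 2.517×10^-4 / 0.06186 = 4.068 mmol/L
CA = (α₁ + 2α₂)·DIC = (0.9363 + 2×0.001826) × 4.068 = 3.82 mmol/L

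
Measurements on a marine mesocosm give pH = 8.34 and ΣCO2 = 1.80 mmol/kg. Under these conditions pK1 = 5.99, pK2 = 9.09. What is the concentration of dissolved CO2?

[CO2*] = 6.80 μmol/kg

α₀ = 1 / (1 + K1/[H⁺] + K1K2/[H⁺]²) = 1 / (1 + 10^+2.35 + 10^+1.60)
   = 1 / (1 + 223.87 + 39.811) = 1/264.68 = 0.003778
[CO2*] = α₀ × DIC = 0.003778 × 1.80 = 0.00680 mmol/kg = 6.80 μmol/kg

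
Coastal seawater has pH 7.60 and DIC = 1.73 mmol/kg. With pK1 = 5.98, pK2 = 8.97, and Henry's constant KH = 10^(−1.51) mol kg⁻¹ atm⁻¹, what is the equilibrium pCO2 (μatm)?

pCO2 = 1260 μatm

α₀ = 1 / (1 + K1/[H⁺] + K1K2/[H⁺]²) = 1 / (1 + 10^+1.62 + 10^+0.25)
   = 1 / (1 + 41.687 + 1.7783) = 1/44.465 = 0.02249
[CO2*] = α₀ × DIC = 0.02249 × 1.73 = 0.03891 mmol/kg
pCO2 = [CO2*]/KH = 3.891×10^-5 / 3.090×10^-2 = 1260 μatm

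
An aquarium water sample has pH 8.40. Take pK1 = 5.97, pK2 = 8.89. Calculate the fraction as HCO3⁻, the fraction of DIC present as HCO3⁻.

α₁ = 0.753

α₁ = 1 / (1 + [H⁺]/K1 + K2/[H⁺]) = 1 / (1 + 10^-2.43 + 10^-0.49)
   = 1 / (1 + 0.0037154 + 0.32359) = 1/1.3273 = 0.7534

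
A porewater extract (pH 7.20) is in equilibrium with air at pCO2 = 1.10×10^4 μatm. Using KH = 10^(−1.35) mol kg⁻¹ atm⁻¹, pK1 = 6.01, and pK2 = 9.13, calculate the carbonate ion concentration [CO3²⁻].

[CO3²⁻] = 0.0894 mmol/kg

[CO2*] = KH · pCO2 = 10^(−1.35) × 1.10×10^4×10^-6 = 4.914×10^-4 mol/kg
α₀ = 1/(1 + K1/[H⁺] + K1K2/[H⁺]²) = 1/(1 + 10^+1.19 + 10^-0.74) = 0.05999
DIC = [CO2*]/α₀ = 4.914×10^-4 / 0.05999 = 8.191 mmol/kg
[CO3²⁻] = α₂·DIC; α₂ = 0.01092, so [CO3²⁻] = 0.01092 × 8.191 = 0.0894 mmol/kg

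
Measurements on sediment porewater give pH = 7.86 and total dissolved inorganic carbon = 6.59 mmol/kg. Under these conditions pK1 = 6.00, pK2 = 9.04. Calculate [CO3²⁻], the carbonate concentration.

α₂ = 1 / (1 + [H⁺]/K2 + [H⁺]²/(K1K2)) = 1 / (1 + 10^+1.18 + 10^-0.68)
   = 1 / (1 + 15.136 + 0.20893) = 1/16.345 = 0.06118
[CO3²⁻] = α₂ × DIC = 0.06118 × 6.59 = 0.403 mmol/kg

[CO3²⁻] = 0.403 mmol/kg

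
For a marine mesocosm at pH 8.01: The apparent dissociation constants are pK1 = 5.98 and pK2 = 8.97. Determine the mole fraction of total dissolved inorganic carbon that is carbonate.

α₂ = 1 / (1 + [H⁺]/K2 + [H⁺]²/(K1K2)) = 1 / (1 + 10^+0.96 + 10^-1.07)
   = 1 / (1 + 9.1201 + 0.085114) = 1/10.205 = 0.09799

α₂ = 0.0980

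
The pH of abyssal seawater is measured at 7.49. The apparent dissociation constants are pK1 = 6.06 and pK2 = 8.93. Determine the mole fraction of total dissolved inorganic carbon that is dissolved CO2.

α₀ = 1 / (1 + K1/[H⁺] + K1K2/[H⁺]²) = 1 / (1 + 10^+1.43 + 10^-0.01)
   = 1 / (1 + 26.915 + 0.97724) = 1/28.893 = 0.03461

α₀ = 0.0346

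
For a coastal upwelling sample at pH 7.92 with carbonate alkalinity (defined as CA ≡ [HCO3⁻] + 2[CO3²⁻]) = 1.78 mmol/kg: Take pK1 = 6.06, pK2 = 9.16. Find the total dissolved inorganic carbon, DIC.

DIC = 1.71 mmol/kg

CA = [HCO3⁻] + 2[CO3²⁻] = (α₁ + 2α₂)·DIC
At pH 7.92: [H⁺]/K1 = 10^-1.86 = 0.013804, K2/[H⁺] = 10^-1.24 = 0.057544
α₁ = 1/(1 + 0.013804 + 0.057544) = 1/1.0713 = 0.9334; α₂ = α₁·K2/[H⁺] = 0.05371
α₁ + 2α₂ = 1.0408
DIC = CA / (α₁ + 2α₂) = 1.78 / 1.0408 = 1.71 mmol/kg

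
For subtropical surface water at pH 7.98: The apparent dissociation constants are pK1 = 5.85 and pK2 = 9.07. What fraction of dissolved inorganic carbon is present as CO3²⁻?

α₂ = 1 / (1 + [H⁺]/K2 + [H⁺]²/(K1K2)) = 1 / (1 + 10^+1.09 + 10^-1.04)
   = 1 / (1 + 12.303 + 0.091201) = 1/13.394 = 0.07466

α₂ = 0.0747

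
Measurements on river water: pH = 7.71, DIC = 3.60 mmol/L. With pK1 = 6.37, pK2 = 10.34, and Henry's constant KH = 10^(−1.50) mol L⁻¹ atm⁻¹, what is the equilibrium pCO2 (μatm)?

pCO2 = 4960 μatm

α₀ = 1 / (1 + K1/[H⁺] + K1K2/[H⁺]²) = 1 / (1 + 10^+1.34 + 10^-1.29)
   = 1 / (1 + 21.878 + 0.051286) = 1/22.929 = 0.04361
[CO2*] = α₀ × DIC = 0.04361 × 3.60 = 0.1570 mmol/L
pCO2 = [CO2*]/KH = 1.570×10^-4 / 3.162×10^-2 = 4960 μatm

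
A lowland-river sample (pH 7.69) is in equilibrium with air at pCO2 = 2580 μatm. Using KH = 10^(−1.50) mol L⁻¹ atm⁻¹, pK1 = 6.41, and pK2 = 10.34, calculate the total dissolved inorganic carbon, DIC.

DIC = 1.64 mmol/L

[CO2*] = KH · pCO2 = 10^(−1.50) × 2580×10^-6 = 8.159×10^-5 mol/L
α₀ = 1/(1 + K1/[H⁺] + K1K2/[H⁺]²) = 1/(1 + 10^+1.28 + 10^-1.37) = 0.04976
DIC = [CO2*]/α₀ = 8.159×10^-5 / 0.04976 = 1.64 mmol/L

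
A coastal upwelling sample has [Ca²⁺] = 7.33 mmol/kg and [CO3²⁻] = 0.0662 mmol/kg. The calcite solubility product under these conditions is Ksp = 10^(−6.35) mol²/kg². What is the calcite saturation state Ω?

Ω = 1.09

Ksp = 10^(−6.35) = 4.467×10^-7
Ω = [Ca²⁺][CO3²⁻]/Ksp = (7.33×10^-3)(0.0662×10^-3) / 4.467×10^-7 = 1.09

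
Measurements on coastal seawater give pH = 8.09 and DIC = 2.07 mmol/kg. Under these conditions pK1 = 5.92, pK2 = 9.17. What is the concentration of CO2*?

[CO2*] = 12.8 μmol/kg

α₀ = 1 / (1 + K1/[H⁺] + K1K2/[H⁺]²) = 1 / (1 + 10^+2.17 + 10^+1.09)
   = 1 / (1 + 147.91 + 12.303) = 1/161.21 = 0.006203
[CO2*] = α₀ × DIC = 0.006203 × 2.07 = 0.0128 mmol/kg = 12.8 μmol/kg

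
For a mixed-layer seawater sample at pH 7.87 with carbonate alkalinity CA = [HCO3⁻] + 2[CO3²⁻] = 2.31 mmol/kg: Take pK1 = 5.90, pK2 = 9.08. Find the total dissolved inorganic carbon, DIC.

CA = [HCO3⁻] + 2[CO3²⁻] = (α₁ + 2α₂)·DIC
At pH 7.87: [H⁺]/K1 = 10^-1.97 = 0.010715, K2/[H⁺] = 10^-1.21 = 0.061660
α₁ = 1/(1 + 0.010715 + 0.061660) = 1/1.0724 = 0.9325; α₂ = α₁·K2/[H⁺] = 0.05750
α₁ + 2α₂ = 1.0475
DIC = CA / (α₁ + 2α₂) = 2.31 / 1.0475 = 2.21 mmol/kg

DIC = 2.21 mmol/kg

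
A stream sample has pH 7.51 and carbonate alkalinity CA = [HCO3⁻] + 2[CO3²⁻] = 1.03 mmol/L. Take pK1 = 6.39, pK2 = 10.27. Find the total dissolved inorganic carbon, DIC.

DIC = 1.11 mmol/L

CA = [HCO3⁻] + 2[CO3²⁻] = (α₁ + 2α₂)·DIC
At pH 7.51: [H⁺]/K1 = 10^-1.12 = 0.075858, K2/[H⁺] = 10^-2.76 = 0.0017378
α₁ = 1/(1 + 0.075858 + 0.0017378) = 1/1.0776 = 0.9280; α₂ = α₁·K2/[H⁺] = 0.001613
α₁ + 2α₂ = 0.9312
DIC = CA / (α₁ + 2α₂) = 1.03 / 0.9312 = 1.11 mmol/L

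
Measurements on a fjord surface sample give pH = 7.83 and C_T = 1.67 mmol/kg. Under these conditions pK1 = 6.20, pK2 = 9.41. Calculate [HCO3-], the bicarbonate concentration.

α₁ = 1 / (1 + [H⁺]/K1 + K2/[H⁺]) = 1 / (1 + 10^-1.63 + 10^-1.58)
   = 1 / (1 + 0.023442 + 0.026303) = 1/1.0497 = 0.9526
[HCO3⁻] = α₁ × DIC = 0.9526 × 1.67 = 1.59 mmol/kg

[HCO3⁻] = 1.59 mmol/kg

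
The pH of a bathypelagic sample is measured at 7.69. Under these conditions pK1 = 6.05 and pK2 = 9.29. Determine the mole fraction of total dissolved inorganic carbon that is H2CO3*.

α₀ = 1 / (1 + K1/[H⁺] + K1K2/[H⁺]²) = 1 / (1 + 10^+1.64 + 10^+0.04)
   = 1 / (1 + 43.652 + 1.0965) = 1/45.748 = 0.02186

α₀ = 0.0219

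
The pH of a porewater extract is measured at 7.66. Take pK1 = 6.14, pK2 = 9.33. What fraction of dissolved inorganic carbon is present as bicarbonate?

α₁ = 0.951

α₁ = 1 / (1 + [H⁺]/K1 + K2/[H⁺]) = 1 / (1 + 10^-1.52 + 10^-1.67)
   = 1 / (1 + 0.030200 + 0.021380) = 1/1.0516 = 0.9510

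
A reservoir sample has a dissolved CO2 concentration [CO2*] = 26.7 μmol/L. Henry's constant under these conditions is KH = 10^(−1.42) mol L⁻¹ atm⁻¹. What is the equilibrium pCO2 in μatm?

pCO2 = 702 μatm

KH = 10^(−1.42) = 3.802×10^-2 mol L⁻¹ atm⁻¹
pCO2 = [CO2*]/KH = 26.7×10^-6 / 3.802×10^-2 = 7.02×10^-4 atm = 702 μatm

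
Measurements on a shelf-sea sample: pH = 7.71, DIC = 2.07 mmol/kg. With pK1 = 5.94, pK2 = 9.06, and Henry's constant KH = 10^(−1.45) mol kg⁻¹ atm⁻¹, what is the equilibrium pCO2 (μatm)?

α₀ = 1 / (1 + K1/[H⁺] + K1K2/[H⁺]²) = 1 / (1 + 10^+1.77 + 10^+0.42)
   = 1 / (1 + 58.884 + 2.6303) = 1/62.515 = 0.01600
[CO2*] = α₀ × DIC = 0.01600 × 2.07 = 0.03311 mmol/kg
pCO2 = [CO2*]/KH = 3.311×10^-5 / 3.548×10^-2 = 933 μatm

pCO2 = 933 μatm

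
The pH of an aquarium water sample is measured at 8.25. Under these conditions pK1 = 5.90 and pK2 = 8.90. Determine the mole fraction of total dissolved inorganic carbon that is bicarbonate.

α₁ = 0.814

α₁ = 1 / (1 + [H⁺]/K1 + K2/[H⁺]) = 1 / (1 + 10^-2.35 + 10^-0.65)
   = 1 / (1 + 0.0044668 + 0.22387) = 1/1.2283 = 0.8141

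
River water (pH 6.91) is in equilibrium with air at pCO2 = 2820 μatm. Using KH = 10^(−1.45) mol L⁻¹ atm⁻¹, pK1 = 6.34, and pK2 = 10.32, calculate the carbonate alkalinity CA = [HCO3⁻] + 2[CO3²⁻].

[CO2*] = KH · pCO2 = 10^(−1.45) × 2820×10^-6 = 1.001×10^-4 mol/L
α₀ = 1/(1 + K1/[H⁺] + K1K2/[H⁺]²) = 1/(1 + 10^+0.57 + 10^-2.84) = 0.2120
DIC = [CO2*]/α₀ = 1.001×10^-4 / 0.2120 = 0.4720 mmol/L
CA = (α₁ + 2α₂)·DIC = (0.7877 + 2×0.0003064) × 0.4720 = 0.372 mmol/L

CA = 0.372 mmol/L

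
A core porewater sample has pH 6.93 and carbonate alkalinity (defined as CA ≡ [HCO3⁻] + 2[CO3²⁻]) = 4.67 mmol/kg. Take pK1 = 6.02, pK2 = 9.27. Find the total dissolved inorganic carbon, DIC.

DIC = 5.22 mmol/kg

CA = [HCO3⁻] + 2[CO3²⁻] = (α₁ + 2α₂)·DIC
At pH 6.93: [H⁺]/K1 = 10^-0.91 = 0.12303, K2/[H⁺] = 10^-2.34 = 0.0045709
α₁ = 1/(1 + 0.12303 + 0.0045709) = 1/1.1276 = 0.8868; α₂ = α₁·K2/[H⁺] = 0.004054
α₁ + 2α₂ = 0.8949
DIC = CA / (α₁ + 2α₂) = 4.67 / 0.8949 = 5.22 mmol/kg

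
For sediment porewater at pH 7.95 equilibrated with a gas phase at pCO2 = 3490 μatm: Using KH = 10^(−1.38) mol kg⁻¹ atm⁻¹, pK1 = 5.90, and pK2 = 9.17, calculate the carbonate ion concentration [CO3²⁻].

[CO3²⁻] = 0.984 mmol/kg

[CO2*] = KH · pCO2 = 10^(−1.38) × 3490×10^-6 = 1.455×10^-4 mol/kg
α₀ = 1/(1 + K1/[H⁺] + K1K2/[H⁺]²) = 1/(1 + 10^+2.05 + 10^+0.83) = 0.008336
DIC = [CO2*]/α₀ = 1.455×10^-4 / 0.008336 = 17.45 mmol/kg
[CO3²⁻] = α₂·DIC; α₂ = 0.05636, so [CO3²⁻] = 0.05636 × 17.45 = 0.984 mmol/kg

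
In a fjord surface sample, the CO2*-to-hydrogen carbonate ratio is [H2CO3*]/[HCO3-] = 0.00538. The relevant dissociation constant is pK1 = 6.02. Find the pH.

From K1 = [H⁺][HCO3-]/[H2CO3*]:  pH = pK1 − log₁₀([H2CO3*]/[HCO3-])
log₁₀(0.00538) = -2.269
pH = 6.02 − (-2.269) = 8.29

pH = 8.29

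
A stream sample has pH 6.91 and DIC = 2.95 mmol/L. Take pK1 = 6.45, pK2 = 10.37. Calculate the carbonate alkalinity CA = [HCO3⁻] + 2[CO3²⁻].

CA = [HCO3⁻] + 2[CO3²⁻] = (α₁ + 2α₂)·DIC
At pH 6.91: [H⁺]/K1 = 10^-0.46 = 0.34674, K2/[H⁺] = 10^-3.46 = 0.00034674
α₁ = 1/(1 + 0.34674 + 0.00034674) = 1/1.3471 = 0.7423; α₂ = α₁·K2/[H⁺] = 0.0002574
α₁ + 2α₂ = 0.7429
CA = 0.7429 × 2.95 = 2.19 mmol/L

CA = 2.19 mmol/L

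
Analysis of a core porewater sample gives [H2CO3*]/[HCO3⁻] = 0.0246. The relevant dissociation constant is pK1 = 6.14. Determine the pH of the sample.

From K1 = [H⁺][HCO3⁻]/[H2CO3*]:  pH = pK1 − log₁₀([H2CO3*]/[HCO3⁻])
log₁₀(0.0246) = -1.609
pH = 6.14 − (-1.609) = 7.75

pH = 7.75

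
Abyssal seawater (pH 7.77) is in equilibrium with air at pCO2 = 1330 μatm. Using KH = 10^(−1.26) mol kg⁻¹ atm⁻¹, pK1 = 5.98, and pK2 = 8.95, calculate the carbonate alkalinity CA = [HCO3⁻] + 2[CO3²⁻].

[CO2*] = KH · pCO2 = 10^(−1.26) × 1330×10^-6 = 7.309×10^-5 mol/kg
α₀ = 1/(1 + K1/[H⁺] + K1K2/[H⁺]²) = 1/(1 + 10^+1.79 + 10^+0.61) = 0.01499
DIC = [CO2*]/α₀ = 7.309×10^-5 / 0.01499 = 4.877 mmol/kg
CA = (α₁ + 2α₂)·DIC = (0.9240 + 2×0.06105) × 4.877 = 5.10 mmol/kg

CA = 5.10 mmol/kg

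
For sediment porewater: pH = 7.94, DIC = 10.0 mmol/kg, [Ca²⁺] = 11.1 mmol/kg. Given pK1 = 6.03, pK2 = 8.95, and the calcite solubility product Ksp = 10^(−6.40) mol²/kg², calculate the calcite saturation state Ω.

α₂ = 1 / (1 + [H⁺]/K2 + [H⁺]²/(K1K2)) = 1 / (1 + 10^+1.01 + 10^-0.90)
   = 1 / (1 + 10.233 + 0.12589) = 1/11.359 = 0.08804
[CO3²⁻] = α₂ × DIC = 0.08804 × 10.0 = 0.8804 mmol/kg
Ksp = 10^(−6.40) = 3.981×10^-7
Ω = [Ca²⁺][CO3²⁻]/Ksp = (11.1×10^-3)(8.804×10^-4) / 3.981×10^-7 = 24.5

Ω = 24.5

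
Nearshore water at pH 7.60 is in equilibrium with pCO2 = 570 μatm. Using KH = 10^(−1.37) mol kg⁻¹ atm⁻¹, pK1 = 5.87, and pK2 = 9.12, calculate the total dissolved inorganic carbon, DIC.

DIC = 1.37 mmol/kg

[CO2*] = KH · pCO2 = 10^(−1.37) × 570×10^-6 = 2.432×10^-5 mol/kg
α₀ = 1/(1 + K1/[H⁺] + K1K2/[H⁺]²) = 1/(1 + 10^+1.73 + 10^+0.21) = 0.01775
DIC = [CO2*]/α₀ = 2.432×10^-5 / 0.01775 = 1.37 mmol/kg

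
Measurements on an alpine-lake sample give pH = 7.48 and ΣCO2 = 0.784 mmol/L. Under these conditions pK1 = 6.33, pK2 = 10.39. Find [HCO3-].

[HCO3⁻] = 0.731 mmol/L

α₁ = 1 / (1 + [H⁺]/K1 + K2/[H⁺]) = 1 / (1 + 10^-1.15 + 10^-2.91)
   = 1 / (1 + 0.070795 + 0.0012303) = 1/1.0720 = 0.9328
[HCO3⁻] = α₁ × DIC = 0.9328 × 0.784 = 0.731 mmol/L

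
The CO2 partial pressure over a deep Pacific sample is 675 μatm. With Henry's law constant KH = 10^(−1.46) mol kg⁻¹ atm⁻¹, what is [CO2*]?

KH = 10^(−1.46) = 3.467×10^-2 mol kg⁻¹ atm⁻¹
[CO2*] = KH · pCO2 = 3.467×10^-2 × 675×10^-6 atm = 2.34×10^-5 mol/kg

[CO2*] = 23.4 μmol/kg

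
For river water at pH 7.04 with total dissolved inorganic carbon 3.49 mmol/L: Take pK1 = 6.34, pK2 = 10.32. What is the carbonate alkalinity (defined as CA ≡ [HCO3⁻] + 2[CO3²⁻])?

CA = [HCO3⁻] + 2[CO3²⁻] = (α₁ + 2α₂)·DIC
At pH 7.04: [H⁺]/K1 = 10^-0.70 = 0.19953, K2/[H⁺] = 10^-3.28 = 0.00052481
α₁ = 1/(1 + 0.19953 + 0.00052481) = 1/1.2001 = 0.8333; α₂ = α₁·K2/[H⁺] = 0.0004373
α₁ + 2α₂ = 0.8342
CA = 0.8342 × 3.49 = 2.91 mmol/L

CA = 2.91 mmol/L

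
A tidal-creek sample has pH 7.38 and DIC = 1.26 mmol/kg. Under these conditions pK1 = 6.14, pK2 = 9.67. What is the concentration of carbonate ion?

[CO3²⁻] = 6.08 μmol/kg

α₂ = 1 / (1 + [H⁺]/K2 + [H⁺]²/(K1K2)) = 1 / (1 + 10^+2.29 + 10^+1.05)
   = 1 / (1 + 194.98 + 11.220) = 1/207.20 = 0.004826
[CO3²⁻] = α₂ × DIC = 0.004826 × 1.26 = 0.00608 mmol/kg = 6.08 μmol/kg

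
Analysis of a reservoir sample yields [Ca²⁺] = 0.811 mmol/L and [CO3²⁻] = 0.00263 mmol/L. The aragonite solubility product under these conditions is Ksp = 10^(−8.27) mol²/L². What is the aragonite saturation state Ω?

Ω = 0.397

Ksp = 10^(−8.27) = 5.370×10^-9
Ω = [Ca²⁺][CO3²⁻]/Ksp = (0.811×10^-3)(0.00263×10^-3) / 5.370×10^-9 = 0.397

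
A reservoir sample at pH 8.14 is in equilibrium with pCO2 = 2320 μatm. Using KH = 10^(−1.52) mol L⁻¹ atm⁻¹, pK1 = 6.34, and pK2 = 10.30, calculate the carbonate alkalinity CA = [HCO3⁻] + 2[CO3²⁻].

CA = 4.48 mmol/L

[CO2*] = KH · pCO2 = 10^(−1.52) × 2320×10^-6 = 7.006×10^-5 mol/L
α₀ = 1/(1 + K1/[H⁺] + K1K2/[H⁺]²) = 1/(1 + 10^+1.80 + 10^-0.36) = 0.01550
DIC = [CO2*]/α₀ = 7.006×10^-5 / 0.01550 = 4.521 mmol/L
CA = (α₁ + 2α₂)·DIC = (0.9777 + 2×0.006764) × 4.521 = 4.48 mmol/L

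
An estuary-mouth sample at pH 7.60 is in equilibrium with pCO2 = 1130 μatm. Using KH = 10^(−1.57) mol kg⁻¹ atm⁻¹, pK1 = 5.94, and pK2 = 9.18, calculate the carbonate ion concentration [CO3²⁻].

[CO3²⁻] = 0.0366 mmol/kg

[CO2*] = KH · pCO2 = 10^(−1.57) × 1130×10^-6 = 3.041×10^-5 mol/kg
α₀ = 1/(1 + K1/[H⁺] + K1K2/[H⁺]²) = 1/(1 + 10^+1.66 + 10^+0.08) = 0.02087
DIC = [CO2*]/α₀ = 3.041×10^-5 / 0.02087 = 1.457 mmol/kg
[CO3²⁻] = α₂·DIC; α₂ = 0.02509, so [CO3²⁻] = 0.02509 × 1.457 = 0.0366 mmol/kg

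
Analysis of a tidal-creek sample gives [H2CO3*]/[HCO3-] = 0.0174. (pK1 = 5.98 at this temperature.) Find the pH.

pH = 7.74

From K1 = [H⁺][HCO3-]/[H2CO3*]:  pH = pK1 − log₁₀([H2CO3*]/[HCO3-])
log₁₀(0.0174) = -1.759
pH = 5.98 − (-1.759) = 7.74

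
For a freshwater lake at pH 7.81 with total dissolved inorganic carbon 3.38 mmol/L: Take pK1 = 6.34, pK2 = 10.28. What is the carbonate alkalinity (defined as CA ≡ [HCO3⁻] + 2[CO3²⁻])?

CA = [HCO3⁻] + 2[CO3²⁻] = (α₁ + 2α₂)·DIC
At pH 7.81: [H⁺]/K1 = 10^-1.47 = 0.033884, K2/[H⁺] = 10^-2.47 = 0.0033884
α₁ = 1/(1 + 0.033884 + 0.0033884) = 1/1.0373 = 0.9641; α₂ = α₁·K2/[H⁺] = 0.003267
α₁ + 2α₂ = 0.9706
CA = 0.9706 × 3.38 = 3.28 mmol/L

CA = 3.28 mmol/L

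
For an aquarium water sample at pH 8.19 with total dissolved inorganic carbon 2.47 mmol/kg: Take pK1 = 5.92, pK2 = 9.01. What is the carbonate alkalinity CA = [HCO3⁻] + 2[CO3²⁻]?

CA = [HCO3⁻] + 2[CO3²⁻] = (α₁ + 2α₂)·DIC
At pH 8.19: [H⁺]/K1 = 10^-2.27 = 0.0053703, K2/[H⁺] = 10^-0.82 = 0.15136
α₁ = 1/(1 + 0.0053703 + 0.15136) = 1/1.1567 = 0.8645; α₂ = α₁·K2/[H⁺] = 0.1308
α₁ + 2α₂ = 1.1262
CA = 1.1262 × 2.47 = 2.78 mmol/kg

CA = 2.78 mmol/kg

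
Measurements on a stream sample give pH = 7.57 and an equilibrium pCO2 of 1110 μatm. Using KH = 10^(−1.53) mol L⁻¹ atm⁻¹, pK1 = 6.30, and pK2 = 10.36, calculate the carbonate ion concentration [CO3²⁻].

[CO3²⁻] = 0.989 μmol/L

[CO2*] = KH · pCO2 = 10^(−1.53) × 1110×10^-6 = 3.276×10^-5 mol/L
α₀ = 1/(1 + K1/[H⁺] + K1K2/[H⁺]²) = 1/(1 + 10^+1.27 + 10^-1.52) = 0.05089
DIC = [CO2*]/α₀ = 3.276×10^-5 / 0.05089 = 0.6437 mmol/L
[CO3²⁻] = α₂·DIC; α₂ = 0.001537, so [CO3²⁻] = 0.001537 × 0.6437 = 0.000989 mmol/L = 0.989 μmol/L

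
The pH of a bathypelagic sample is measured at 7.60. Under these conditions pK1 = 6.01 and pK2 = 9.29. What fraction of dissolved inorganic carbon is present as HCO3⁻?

α₁ = 0.956

α₁ = 1 / (1 + [H⁺]/K1 + K2/[H⁺]) = 1 / (1 + 10^-1.59 + 10^-1.69)
   = 1 / (1 + 0.025704 + 0.020417) = 1/1.0461 = 0.9559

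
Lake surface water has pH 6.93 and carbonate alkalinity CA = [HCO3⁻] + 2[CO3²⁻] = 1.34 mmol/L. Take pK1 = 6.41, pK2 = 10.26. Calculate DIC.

DIC = 1.74 mmol/L

CA = [HCO3⁻] + 2[CO3²⁻] = (α₁ + 2α₂)·DIC
At pH 6.93: [H⁺]/K1 = 10^-0.52 = 0.30200, K2/[H⁺] = 10^-3.33 = 0.00046774
α₁ = 1/(1 + 0.30200 + 0.00046774) = 1/1.3025 = 0.7678; α₂ = α₁·K2/[H⁺] = 0.0003591
α₁ + 2α₂ = 0.7685
DIC = CA / (α₁ + 2α₂) = 1.34 / 0.7685 = 1.74 mmol/L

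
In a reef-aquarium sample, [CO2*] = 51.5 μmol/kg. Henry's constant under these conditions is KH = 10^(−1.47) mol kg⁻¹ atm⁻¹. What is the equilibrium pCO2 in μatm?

KH = 10^(−1.47) = 3.388×10^-2 mol kg⁻¹ atm⁻¹
pCO2 = [CO2*]/KH = 51.5×10^-6 / 3.388×10^-2 = 1.52×10^-3 atm = 1520 μatm

pCO2 = 1520 μatm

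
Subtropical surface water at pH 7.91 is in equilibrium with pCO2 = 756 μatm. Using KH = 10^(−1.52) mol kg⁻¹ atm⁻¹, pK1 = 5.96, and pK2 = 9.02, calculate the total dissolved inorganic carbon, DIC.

[CO2*] = KH · pCO2 = 10^(−1.52) × 756×10^-6 = 2.283×10^-5 mol/kg
α₀ = 1/(1 + K1/[H⁺] + K1K2/[H⁺]²) = 1/(1 + 10^+1.95 + 10^+0.84) = 0.01030
DIC = [CO2*]/α₀ = 2.283×10^-5 / 0.01030 = 2.22 mmol/kg

DIC = 2.22 mmol/kg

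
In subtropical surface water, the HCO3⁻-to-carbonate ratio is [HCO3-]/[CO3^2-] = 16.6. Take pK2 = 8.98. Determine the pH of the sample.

From K2 = [H⁺][CO3^2-]/[HCO3-]:  pH = pK2 − log₁₀([HCO3-]/[CO3^2-])
log₁₀(16.6) = +1.220
pH = 8.98 − (+1.220) = 7.76

pH = 7.76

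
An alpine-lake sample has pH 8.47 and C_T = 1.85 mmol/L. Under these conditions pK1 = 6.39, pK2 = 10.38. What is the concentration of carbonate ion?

[CO3²⁻] = 0.0223 mmol/L

α₂ = 1 / (1 + [H⁺]/K2 + [H⁺]²/(K1K2)) = 1 / (1 + 10^+1.91 + 10^-0.17)
   = 1 / (1 + 81.283 + 0.67608) = 1/82.959 = 0.01205
[CO3²⁻] = α₂ × DIC = 0.01205 × 1.85 = 0.0223 mmol/L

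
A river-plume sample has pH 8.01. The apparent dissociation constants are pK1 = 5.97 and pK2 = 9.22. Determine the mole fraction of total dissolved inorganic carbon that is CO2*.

α₀ = 0.00852

α₀ = 1 / (1 + K1/[H⁺] + K1K2/[H⁺]²) = 1 / (1 + 10^+2.04 + 10^+0.83)
   = 1 / (1 + 109.65 + 6.7608) = 1/117.41 = 0.008517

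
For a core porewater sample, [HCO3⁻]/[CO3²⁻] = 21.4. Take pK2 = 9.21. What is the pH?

From K2 = [H⁺][CO3²⁻]/[HCO3⁻]:  pH = pK2 − log₁₀([HCO3⁻]/[CO3²⁻])
log₁₀(21.4) = +1.330
pH = 9.21 − (+1.330) = 7.88

pH = 7.88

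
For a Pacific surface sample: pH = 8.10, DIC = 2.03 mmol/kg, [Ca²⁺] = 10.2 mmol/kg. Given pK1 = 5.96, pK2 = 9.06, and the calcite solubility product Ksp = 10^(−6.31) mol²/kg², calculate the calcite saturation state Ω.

Ω = 4.15

α₂ = 1 / (1 + [H⁺]/K2 + [H⁺]²/(K1K2)) = 1 / (1 + 10^+0.96 + 10^-1.18)
   = 1 / (1 + 9.1201 + 0.066069) = 1/10.186 = 0.09817
[CO3²⁻] = α₂ × DIC = 0.09817 × 2.03 = 0.1993 mmol/kg
Ksp = 10^(−6.31) = 4.898×10^-7
Ω = [Ca²⁺][CO3²⁻]/Ksp = (10.2×10^-3)(1.993×10^-4) / 4.898×10^-7 = 4.15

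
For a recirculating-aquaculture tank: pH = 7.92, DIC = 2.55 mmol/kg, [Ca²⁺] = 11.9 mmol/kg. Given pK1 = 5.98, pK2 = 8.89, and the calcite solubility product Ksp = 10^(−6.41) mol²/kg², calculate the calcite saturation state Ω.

Ω = 7.47

α₂ = 1 / (1 + [H⁺]/K2 + [H⁺]²/(K1K2)) = 1 / (1 + 10^+0.97 + 10^-0.97)
   = 1 / (1 + 9.3325 + 0.10715) = 1/10.440 = 0.09579
[CO3²⁻] = α₂ × DIC = 0.09579 × 2.55 = 0.2443 mmol/kg
Ksp = 10^(−6.41) = 3.890×10^-7
Ω = [Ca²⁺][CO3²⁻]/Ksp = (11.9×10^-3)(2.443×10^-4) / 3.890×10^-7 = 7.47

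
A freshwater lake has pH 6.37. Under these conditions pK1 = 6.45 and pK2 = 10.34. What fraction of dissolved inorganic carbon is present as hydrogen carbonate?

α₁ = 1 / (1 + [H⁺]/K1 + K2/[H⁺]) = 1 / (1 + 10^+0.08 + 10^-3.97)
   = 1 / (1 + 1.2023 + 0.00010715) = 1/2.2024 = 0.4541

α₁ = 0.454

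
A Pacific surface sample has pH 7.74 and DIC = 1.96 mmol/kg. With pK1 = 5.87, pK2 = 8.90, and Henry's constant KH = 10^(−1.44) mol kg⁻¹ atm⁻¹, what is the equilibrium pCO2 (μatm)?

α₀ = 1 / (1 + K1/[H⁺] + K1K2/[H⁺]²) = 1 / (1 + 10^+1.87 + 10^+0.71)
   = 1 / (1 + 74.131 + 5.1286) = 1/80.260 = 0.01246
[CO2*] = α₀ × DIC = 0.01246 × 1.96 = 0.02442 mmol/kg
pCO2 = [CO2*]/KH = 2.442×10^-5 / 3.631×10^-2 = 673 μatm

pCO2 = 673 μatm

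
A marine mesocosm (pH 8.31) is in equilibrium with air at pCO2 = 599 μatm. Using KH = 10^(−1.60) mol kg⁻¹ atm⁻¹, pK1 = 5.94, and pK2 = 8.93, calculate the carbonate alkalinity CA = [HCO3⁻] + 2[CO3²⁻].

[CO2*] = KH · pCO2 = 10^(−1.60) × 599×10^-6 = 1.505×10^-5 mol/kg
α₀ = 1/(1 + K1/[H⁺] + K1K2/[H⁺]²) = 1/(1 + 10^+2.37 + 10^+1.75) = 0.003429
DIC = [CO2*]/α₀ = 1.505×10^-5 / 0.003429 = 4.388 mmol/kg
CA = (α₁ + 2α₂)·DIC = (0.8038 + 2×0.1928) × 4.388 = 5.22 mmol/kg

CA = 5.22 mmol/kg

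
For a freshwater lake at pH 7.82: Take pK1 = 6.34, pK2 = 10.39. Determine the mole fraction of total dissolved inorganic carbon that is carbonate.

α₂ = 0.00260

α₂ = 1 / (1 + [H⁺]/K2 + [H⁺]²/(K1K2)) = 1 / (1 + 10^+2.57 + 10^+1.09)
   = 1 / (1 + 371.54 + 12.303) = 1/384.84 = 0.002598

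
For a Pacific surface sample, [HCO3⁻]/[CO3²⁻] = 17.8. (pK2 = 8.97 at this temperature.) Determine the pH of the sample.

From K2 = [H⁺][CO3²⁻]/[HCO3⁻]:  pH = pK2 − log₁₀([HCO3⁻]/[CO3²⁻])
log₁₀(17.8) = +1.250
pH = 8.97 − (+1.250) = 7.72

pH = 7.72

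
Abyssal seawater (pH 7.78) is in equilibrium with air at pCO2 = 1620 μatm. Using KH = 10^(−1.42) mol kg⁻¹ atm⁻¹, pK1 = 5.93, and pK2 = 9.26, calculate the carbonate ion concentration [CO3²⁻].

[CO2*] = KH · pCO2 = 10^(−1.42) × 1620×10^-6 = 6.159×10^-5 mol/kg
α₀ = 1/(1 + K1/[H⁺] + K1K2/[H⁺]²) = 1/(1 + 10^+1.85 + 10^+0.37) = 0.01349
DIC = [CO2*]/α₀ = 6.159×10^-5 / 0.01349 = 4.566 mmol/kg
[CO3²⁻] = α₂·DIC; α₂ = 0.03162, so [CO3²⁻] = 0.03162 × 4.566 = 0.144 mmol/kg

[CO3²⁻] = 0.144 mmol/kg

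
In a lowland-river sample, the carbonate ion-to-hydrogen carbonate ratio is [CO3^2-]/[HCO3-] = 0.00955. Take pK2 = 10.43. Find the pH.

pH = 8.41

From K2 = [H⁺][CO3^2-]/[HCO3-]:  pH = pK2 + log₁₀([CO3^2-]/[HCO3-])
log₁₀(0.00955) = -2.020
pH = 10.43 + (-2.020) = 8.41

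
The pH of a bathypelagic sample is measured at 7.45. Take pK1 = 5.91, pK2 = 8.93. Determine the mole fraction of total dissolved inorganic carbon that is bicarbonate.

α₁ = 1 / (1 + [H⁺]/K1 + K2/[H⁺]) = 1 / (1 + 10^-1.54 + 10^-1.48)
   = 1 / (1 + 0.028840 + 0.033113) = 1/1.0620 = 0.9417

α₁ = 0.942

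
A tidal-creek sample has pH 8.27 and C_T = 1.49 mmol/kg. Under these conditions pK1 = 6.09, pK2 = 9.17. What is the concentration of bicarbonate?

α₁ = 1 / (1 + [H⁺]/K1 + K2/[H⁺]) = 1 / (1 + 10^-2.18 + 10^-0.90)
   = 1 / (1 + 0.0066069 + 0.12589) = 1/1.1325 = 0.8830
[HCO3⁻] = α₁ × DIC = 0.8830 × 1.49 = 1.32 mmol/kg

[HCO3⁻] = 1.32 mmol/kg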